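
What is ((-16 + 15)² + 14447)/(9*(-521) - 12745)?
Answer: -7224/8717 ≈ -0.82873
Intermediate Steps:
((-16 + 15)² + 14447)/(9*(-521) - 12745) = ((-1)² + 14447)/(-4689 - 12745) = (1 + 14447)/(-17434) = 14448*(-1/17434) = -7224/8717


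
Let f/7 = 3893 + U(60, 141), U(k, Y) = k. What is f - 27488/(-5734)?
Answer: 79346501/2867 ≈ 27676.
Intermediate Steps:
f = 27671 (f = 7*(3893 + 60) = 7*3953 = 27671)
f - 27488/(-5734) = 27671 - 27488/(-5734) = 27671 - 27488*(-1/5734) = 27671 + 13744/2867 = 79346501/2867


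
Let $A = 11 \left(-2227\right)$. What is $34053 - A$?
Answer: $58550$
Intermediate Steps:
$A = -24497$
$34053 - A = 34053 - -24497 = 34053 + 24497 = 58550$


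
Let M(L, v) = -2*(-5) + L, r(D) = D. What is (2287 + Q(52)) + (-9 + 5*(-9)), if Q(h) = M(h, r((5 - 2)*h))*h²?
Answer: 169881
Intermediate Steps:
M(L, v) = 10 + L
Q(h) = h²*(10 + h) (Q(h) = (10 + h)*h² = h²*(10 + h))
(2287 + Q(52)) + (-9 + 5*(-9)) = (2287 + 52²*(10 + 52)) + (-9 + 5*(-9)) = (2287 + 2704*62) + (-9 - 45) = (2287 + 167648) - 54 = 169935 - 54 = 169881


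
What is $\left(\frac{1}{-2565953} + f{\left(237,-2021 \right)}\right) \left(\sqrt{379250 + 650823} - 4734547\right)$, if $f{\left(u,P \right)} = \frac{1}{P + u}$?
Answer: $\frac{12157071510139}{4577660152} - \frac{28245107 \sqrt{8513}}{4577660152} \approx 2655.2$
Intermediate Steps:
$\left(\frac{1}{-2565953} + f{\left(237,-2021 \right)}\right) \left(\sqrt{379250 + 650823} - 4734547\right) = \left(\frac{1}{-2565953} + \frac{1}{-2021 + 237}\right) \left(\sqrt{379250 + 650823} - 4734547\right) = \left(- \frac{1}{2565953} + \frac{1}{-1784}\right) \left(\sqrt{1030073} - 4734547\right) = \left(- \frac{1}{2565953} - \frac{1}{1784}\right) \left(11 \sqrt{8513} - 4734547\right) = - \frac{2567737 \left(-4734547 + 11 \sqrt{8513}\right)}{4577660152} = \frac{12157071510139}{4577660152} - \frac{28245107 \sqrt{8513}}{4577660152}$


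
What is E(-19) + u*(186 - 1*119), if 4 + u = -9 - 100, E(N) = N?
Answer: -7590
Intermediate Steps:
u = -113 (u = -4 + (-9 - 100) = -4 - 109 = -113)
E(-19) + u*(186 - 1*119) = -19 - 113*(186 - 1*119) = -19 - 113*(186 - 119) = -19 - 113*67 = -19 - 7571 = -7590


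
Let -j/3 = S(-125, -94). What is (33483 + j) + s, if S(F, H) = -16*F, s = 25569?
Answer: 53052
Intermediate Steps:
j = -6000 (j = -(-48)*(-125) = -3*2000 = -6000)
(33483 + j) + s = (33483 - 6000) + 25569 = 27483 + 25569 = 53052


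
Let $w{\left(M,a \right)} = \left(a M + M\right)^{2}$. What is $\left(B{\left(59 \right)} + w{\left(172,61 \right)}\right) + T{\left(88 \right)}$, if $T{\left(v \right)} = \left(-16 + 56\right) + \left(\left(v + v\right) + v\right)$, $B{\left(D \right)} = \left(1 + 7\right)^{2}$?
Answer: $113721264$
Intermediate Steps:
$w{\left(M,a \right)} = \left(M + M a\right)^{2}$ ($w{\left(M,a \right)} = \left(M a + M\right)^{2} = \left(M + M a\right)^{2}$)
$B{\left(D \right)} = 64$ ($B{\left(D \right)} = 8^{2} = 64$)
$T{\left(v \right)} = 40 + 3 v$ ($T{\left(v \right)} = 40 + \left(2 v + v\right) = 40 + 3 v$)
$\left(B{\left(59 \right)} + w{\left(172,61 \right)}\right) + T{\left(88 \right)} = \left(64 + 172^{2} \left(1 + 61\right)^{2}\right) + \left(40 + 3 \cdot 88\right) = \left(64 + 29584 \cdot 62^{2}\right) + \left(40 + 264\right) = \left(64 + 29584 \cdot 3844\right) + 304 = \left(64 + 113720896\right) + 304 = 113720960 + 304 = 113721264$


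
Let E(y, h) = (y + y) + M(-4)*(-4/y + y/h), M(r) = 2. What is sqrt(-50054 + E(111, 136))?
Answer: I*sqrt(709738740033)/3774 ≈ 223.23*I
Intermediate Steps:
E(y, h) = -8/y + 2*y + 2*y/h (E(y, h) = (y + y) + 2*(-4/y + y/h) = 2*y + (-8/y + 2*y/h) = -8/y + 2*y + 2*y/h)
sqrt(-50054 + E(111, 136)) = sqrt(-50054 + (-8/111 + 2*111 + 2*111/136)) = sqrt(-50054 + (-8*1/111 + 222 + 2*111*(1/136))) = sqrt(-50054 + (-8/111 + 222 + 111/68)) = sqrt(-50054 + 1687433/7548) = sqrt(-376120159/7548) = I*sqrt(709738740033)/3774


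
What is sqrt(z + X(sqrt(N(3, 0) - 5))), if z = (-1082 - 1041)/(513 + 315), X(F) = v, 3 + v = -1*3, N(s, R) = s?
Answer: I*sqrt(163093)/138 ≈ 2.9264*I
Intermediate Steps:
v = -6 (v = -3 - 1*3 = -3 - 3 = -6)
X(F) = -6
z = -2123/828 ≈ -2.5640
sqrt(z + X(sqrt(N(3, 0) - 5))) = sqrt(-2123/828 - 6) = sqrt(-7091/828) = I*sqrt(163093)/138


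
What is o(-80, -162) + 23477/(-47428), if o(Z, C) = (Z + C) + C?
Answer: -19184389/47428 ≈ -404.50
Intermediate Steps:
o(Z, C) = Z + 2*C (o(Z, C) = (C + Z) + C = Z + 2*C)
o(-80, -162) + 23477/(-47428) = (-80 + 2*(-162)) + 23477/(-47428) = (-80 - 324) + 23477*(-1/47428) = -404 - 23477/47428 = -19184389/47428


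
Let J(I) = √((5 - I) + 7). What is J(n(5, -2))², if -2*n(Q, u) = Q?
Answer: 29/2 ≈ 14.500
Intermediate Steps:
n(Q, u) = -Q/2
J(I) = √(12 - I)
J(n(5, -2))² = (√(12 - (-1)*5/2))² = (√(12 - 1*(-5/2)))² = (√(12 + 5/2))² = (√(29/2))² = (√58/2)² = 29/2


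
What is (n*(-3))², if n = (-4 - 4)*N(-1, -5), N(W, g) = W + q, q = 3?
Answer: 2304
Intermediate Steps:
N(W, g) = 3 + W (N(W, g) = W + 3 = 3 + W)
n = -16 (n = (-4 - 4)*(3 - 1) = -8*2 = -16)
(n*(-3))² = (-16*(-3))² = 48² = 2304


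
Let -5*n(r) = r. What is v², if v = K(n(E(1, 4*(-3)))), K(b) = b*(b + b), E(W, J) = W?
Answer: 4/625 ≈ 0.0064000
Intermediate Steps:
n(r) = -r/5
K(b) = 2*b² (K(b) = b*(2*b) = 2*b²)
v = 2/25 (v = 2*(-⅕*1)² = 2*(-⅕)² = 2*(1/25) = 2/25 ≈ 0.080000)
v² = (2/25)² = 4/625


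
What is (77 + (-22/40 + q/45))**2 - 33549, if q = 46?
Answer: -35700983/1296 ≈ -27547.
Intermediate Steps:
(77 + (-22/40 + q/45))**2 - 33549 = (77 + (-22/40 + 46/45))**2 - 33549 = (77 + (-22*1/40 + 46*(1/45)))**2 - 33549 = (77 + (-11/20 + 46/45))**2 - 33549 = (77 + 17/36)**2 - 33549 = (2789/36)**2 - 33549 = 7778521/1296 - 33549 = -35700983/1296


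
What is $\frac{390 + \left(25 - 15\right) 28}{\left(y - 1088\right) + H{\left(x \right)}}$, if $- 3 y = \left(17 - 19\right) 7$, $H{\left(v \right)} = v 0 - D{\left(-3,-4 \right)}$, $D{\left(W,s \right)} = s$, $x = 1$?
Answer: $- \frac{1005}{1619} \approx -0.62075$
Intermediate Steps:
$H{\left(v \right)} = 4$ ($H{\left(v \right)} = v 0 - -4 = 0 + 4 = 4$)
$y = \frac{14}{3}$ ($y = - \frac{\left(17 - 19\right) 7}{3} = - \frac{\left(-2\right) 7}{3} = \left(- \frac{1}{3}\right) \left(-14\right) = \frac{14}{3} \approx 4.6667$)
$\frac{390 + \left(25 - 15\right) 28}{\left(y - 1088\right) + H{\left(x \right)}} = \frac{390 + \left(25 - 15\right) 28}{\left(\frac{14}{3} - 1088\right) + 4} = \frac{390 + 10 \cdot 28}{- \frac{3250}{3} + 4} = \frac{390 + 280}{- \frac{3238}{3}} = 670 \left(- \frac{3}{3238}\right) = - \frac{1005}{1619}$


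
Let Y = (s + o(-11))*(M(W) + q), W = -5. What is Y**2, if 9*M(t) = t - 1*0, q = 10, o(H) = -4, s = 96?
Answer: 61152400/81 ≈ 7.5497e+5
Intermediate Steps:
M(t) = t/9 (M(t) = (t - 1*0)/9 = (t + 0)/9 = t/9)
Y = 7820/9 (Y = (96 - 4)*((1/9)*(-5) + 10) = 92*(-5/9 + 10) = 92*(85/9) = 7820/9 ≈ 868.89)
Y**2 = (7820/9)**2 = 61152400/81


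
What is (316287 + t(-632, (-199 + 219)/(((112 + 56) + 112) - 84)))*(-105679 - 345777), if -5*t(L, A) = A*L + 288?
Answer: -34978523302528/245 ≈ -1.4277e+11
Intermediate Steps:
t(L, A) = -288/5 - A*L/5 (t(L, A) = -(A*L + 288)/5 = -(288 + A*L)/5 = -288/5 - A*L/5)
(316287 + t(-632, (-199 + 219)/(((112 + 56) + 112) - 84)))*(-105679 - 345777) = (316287 + (-288/5 - 1/5*(-199 + 219)/(((112 + 56) + 112) - 84)*(-632)))*(-105679 - 345777) = (316287 + (-288/5 - 1/5*20/((168 + 112) - 84)*(-632)))*(-451456) = (316287 + (-288/5 - 1/5*20/(280 - 84)*(-632)))*(-451456) = (316287 + (-288/5 - 1/5*20/196*(-632)))*(-451456) = (316287 + (-288/5 - 1/5*20*(1/196)*(-632)))*(-451456) = (316287 + (-288/5 - 1/5*5/49*(-632)))*(-451456) = (316287 + (-288/5 + 632/49))*(-451456) = (316287 - 10952/245)*(-451456) = (77479363/245)*(-451456) = -34978523302528/245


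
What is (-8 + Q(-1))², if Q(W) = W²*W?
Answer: 81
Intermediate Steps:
Q(W) = W³
(-8 + Q(-1))² = (-8 + (-1)³)² = (-8 - 1)² = (-9)² = 81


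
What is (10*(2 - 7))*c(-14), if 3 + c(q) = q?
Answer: 850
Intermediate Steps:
c(q) = -3 + q
(10*(2 - 7))*c(-14) = (10*(2 - 7))*(-3 - 14) = (10*(-5))*(-17) = -50*(-17) = 850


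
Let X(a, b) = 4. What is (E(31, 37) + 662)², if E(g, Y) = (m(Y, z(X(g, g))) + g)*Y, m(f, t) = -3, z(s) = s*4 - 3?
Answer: 2883204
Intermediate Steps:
z(s) = -3 + 4*s (z(s) = 4*s - 3 = -3 + 4*s)
E(g, Y) = Y*(-3 + g) (E(g, Y) = (-3 + g)*Y = Y*(-3 + g))
(E(31, 37) + 662)² = (37*(-3 + 31) + 662)² = (37*28 + 662)² = (1036 + 662)² = 1698² = 2883204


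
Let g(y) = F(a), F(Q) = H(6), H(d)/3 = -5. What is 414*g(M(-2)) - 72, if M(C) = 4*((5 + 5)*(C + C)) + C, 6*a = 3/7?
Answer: -6282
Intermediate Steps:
a = 1/14 (a = (3/7)/6 = (3*(⅐))/6 = (⅙)*(3/7) = 1/14 ≈ 0.071429)
H(d) = -15 (H(d) = 3*(-5) = -15)
M(C) = 81*C (M(C) = 4*(10*(2*C)) + C = 4*(20*C) + C = 80*C + C = 81*C)
F(Q) = -15
g(y) = -15
414*g(M(-2)) - 72 = 414*(-15) - 72 = -6210 - 72 = -6282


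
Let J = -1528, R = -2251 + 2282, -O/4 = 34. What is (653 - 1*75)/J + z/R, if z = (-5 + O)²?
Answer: 15180125/23684 ≈ 640.94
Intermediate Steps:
O = -136 (O = -4*34 = -136)
R = 31
z = 19881 (z = (-5 - 136)² = (-141)² = 19881)
(653 - 1*75)/J + z/R = (653 - 1*75)/(-1528) + 19881/31 = (653 - 75)*(-1/1528) + 19881*(1/31) = 578*(-1/1528) + 19881/31 = -289/764 + 19881/31 = 15180125/23684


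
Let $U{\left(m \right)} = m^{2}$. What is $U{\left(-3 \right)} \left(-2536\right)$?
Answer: $-22824$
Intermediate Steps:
$U{\left(-3 \right)} \left(-2536\right) = \left(-3\right)^{2} \left(-2536\right) = 9 \left(-2536\right) = -22824$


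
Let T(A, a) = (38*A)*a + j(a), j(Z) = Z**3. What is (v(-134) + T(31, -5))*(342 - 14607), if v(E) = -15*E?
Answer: 57131325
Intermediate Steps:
T(A, a) = a**3 + 38*A*a (T(A, a) = (38*A)*a + a**3 = 38*A*a + a**3 = a**3 + 38*A*a)
(v(-134) + T(31, -5))*(342 - 14607) = (-15*(-134) - 5*((-5)**2 + 38*31))*(342 - 14607) = (2010 - 5*(25 + 1178))*(-14265) = (2010 - 5*1203)*(-14265) = (2010 - 6015)*(-14265) = -4005*(-14265) = 57131325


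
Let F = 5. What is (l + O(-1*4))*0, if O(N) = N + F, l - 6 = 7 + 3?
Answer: 0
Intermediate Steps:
l = 16 (l = 6 + (7 + 3) = 6 + 10 = 16)
O(N) = 5 + N (O(N) = N + 5 = 5 + N)
(l + O(-1*4))*0 = (16 + (5 - 1*4))*0 = (16 + (5 - 4))*0 = (16 + 1)*0 = 17*0 = 0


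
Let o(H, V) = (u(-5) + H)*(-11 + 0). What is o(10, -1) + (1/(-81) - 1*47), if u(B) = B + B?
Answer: -3808/81 ≈ -47.012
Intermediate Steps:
u(B) = 2*B
o(H, V) = 110 - 11*H (o(H, V) = (2*(-5) + H)*(-11 + 0) = (-10 + H)*(-11) = 110 - 11*H)
o(10, -1) + (1/(-81) - 1*47) = (110 - 11*10) + (1/(-81) - 1*47) = (110 - 110) + (-1/81 - 47) = 0 - 3808/81 = -3808/81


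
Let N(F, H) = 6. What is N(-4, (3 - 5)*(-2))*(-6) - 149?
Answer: -185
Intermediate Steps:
N(-4, (3 - 5)*(-2))*(-6) - 149 = 6*(-6) - 149 = -36 - 149 = -185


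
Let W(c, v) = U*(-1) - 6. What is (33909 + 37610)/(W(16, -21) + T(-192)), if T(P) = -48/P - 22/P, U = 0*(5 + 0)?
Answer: -6865824/541 ≈ -12691.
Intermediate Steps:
U = 0 (U = 0*5 = 0)
W(c, v) = -6 (W(c, v) = 0*(-1) - 6 = 0 - 6 = -6)
T(P) = -70/P
(33909 + 37610)/(W(16, -21) + T(-192)) = (33909 + 37610)/(-6 - 70/(-192)) = 71519/(-6 - 70*(-1/192)) = 71519/(-6 + 35/96) = 71519/(-541/96) = 71519*(-96/541) = -6865824/541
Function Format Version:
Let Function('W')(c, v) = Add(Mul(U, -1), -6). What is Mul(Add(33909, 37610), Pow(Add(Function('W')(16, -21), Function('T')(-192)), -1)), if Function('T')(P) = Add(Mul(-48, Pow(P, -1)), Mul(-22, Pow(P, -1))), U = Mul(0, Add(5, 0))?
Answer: Rational(-6865824, 541) ≈ -12691.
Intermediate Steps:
U = 0 (U = Mul(0, 5) = 0)
Function('W')(c, v) = -6 (Function('W')(c, v) = Add(Mul(0, -1), -6) = Add(0, -6) = -6)
Function('T')(P) = Mul(-70, Pow(P, -1))
Mul(Add(33909, 37610), Pow(Add(Function('W')(16, -21), Function('T')(-192)), -1)) = Mul(Add(33909, 37610), Pow(Add(-6, Mul(-70, Pow(-192, -1))), -1)) = Mul(71519, Pow(Add(-6, Mul(-70, Rational(-1, 192))), -1)) = Mul(71519, Pow(Add(-6, Rational(35, 96)), -1)) = Mul(71519, Pow(Rational(-541, 96), -1)) = Mul(71519, Rational(-96, 541)) = Rational(-6865824, 541)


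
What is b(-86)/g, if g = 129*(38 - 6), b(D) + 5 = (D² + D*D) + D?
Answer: 14701/4128 ≈ 3.5613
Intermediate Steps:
b(D) = -5 + D + 2*D² (b(D) = -5 + ((D² + D*D) + D) = -5 + ((D² + D²) + D) = -5 + (2*D² + D) = -5 + (D + 2*D²) = -5 + D + 2*D²)
g = 4128 (g = 129*32 = 4128)
b(-86)/g = (-5 - 86 + 2*(-86)²)/4128 = (-5 - 86 + 2*7396)*(1/4128) = (-5 - 86 + 14792)*(1/4128) = 14701*(1/4128) = 14701/4128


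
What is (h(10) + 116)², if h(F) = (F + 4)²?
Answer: 97344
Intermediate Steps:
h(F) = (4 + F)²
(h(10) + 116)² = ((4 + 10)² + 116)² = (14² + 116)² = (196 + 116)² = 312² = 97344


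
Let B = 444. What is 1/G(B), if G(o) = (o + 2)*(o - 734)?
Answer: -1/129340 ≈ -7.7316e-6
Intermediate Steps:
G(o) = (-734 + o)*(2 + o) (G(o) = (2 + o)*(-734 + o) = (-734 + o)*(2 + o))
1/G(B) = 1/(-1468 + 444² - 732*444) = 1/(-1468 + 197136 - 325008) = 1/(-129340) = -1/129340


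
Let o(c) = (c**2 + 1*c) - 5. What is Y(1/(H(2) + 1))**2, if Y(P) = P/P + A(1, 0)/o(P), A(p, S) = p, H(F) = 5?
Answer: 18769/29929 ≈ 0.62712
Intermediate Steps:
o(c) = -5 + c + c**2 (o(c) = (c**2 + c) - 5 = (c + c**2) - 5 = -5 + c + c**2)
Y(P) = 1 + 1/(-5 + P + P**2) (Y(P) = P/P + 1/(-5 + P + P**2) = 1 + 1/(-5 + P + P**2))
Y(1/(H(2) + 1))**2 = ((-4 + 1/(5 + 1) + (1/(5 + 1))**2)/(-5 + 1/(5 + 1) + (1/(5 + 1))**2))**2 = ((-4 + 1/6 + (1/6)**2)/(-5 + 1/6 + (1/6)**2))**2 = ((-4 + 1/6 + 1/36)/(-5 + 1/6 + 1/36))**2 = (-137/36/(-173/36))**2 = (-36/173*(-137/36))**2 = (137/173)**2 = 18769/29929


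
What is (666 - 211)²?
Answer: 207025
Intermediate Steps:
(666 - 211)² = 455² = 207025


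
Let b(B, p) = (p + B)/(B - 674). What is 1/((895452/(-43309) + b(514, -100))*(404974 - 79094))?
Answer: -86618/656657349081 ≈ -1.3191e-7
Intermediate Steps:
b(B, p) = (B + p)/(-674 + B)
1/((895452/(-43309) + b(514, -100))*(404974 - 79094)) = 1/((895452/(-43309) + (514 - 100)/(-674 + 514))*(404974 - 79094)) = 1/((895452*(-1/43309) + 414/(-160))*325880) = (1/325880)/(-895452/43309 - 1/160*414) = (1/325880)/(-895452/43309 - 207/80) = (1/325880)/(-80601123/3464720) = -3464720/80601123*1/325880 = -86618/656657349081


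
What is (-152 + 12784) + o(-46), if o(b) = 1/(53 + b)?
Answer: 88425/7 ≈ 12632.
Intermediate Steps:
(-152 + 12784) + o(-46) = (-152 + 12784) + 1/(53 - 46) = 12632 + 1/7 = 12632 + ⅐ = 88425/7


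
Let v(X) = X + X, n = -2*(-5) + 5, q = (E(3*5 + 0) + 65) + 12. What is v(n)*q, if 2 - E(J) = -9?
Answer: 2640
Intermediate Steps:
E(J) = 11 (E(J) = 2 - 1*(-9) = 2 + 9 = 11)
q = 88 (q = (11 + 65) + 12 = 76 + 12 = 88)
n = 15 (n = 10 + 5 = 15)
v(X) = 2*X
v(n)*q = (2*15)*88 = 30*88 = 2640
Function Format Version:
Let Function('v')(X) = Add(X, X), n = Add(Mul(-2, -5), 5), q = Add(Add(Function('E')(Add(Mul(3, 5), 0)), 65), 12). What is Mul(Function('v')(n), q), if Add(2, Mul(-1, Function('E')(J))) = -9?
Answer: 2640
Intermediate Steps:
Function('E')(J) = 11 (Function('E')(J) = Add(2, Mul(-1, -9)) = Add(2, 9) = 11)
q = 88 (q = Add(Add(11, 65), 12) = Add(76, 12) = 88)
n = 15 (n = Add(10, 5) = 15)
Function('v')(X) = Mul(2, X)
Mul(Function('v')(n), q) = Mul(Mul(2, 15), 88) = Mul(30, 88) = 2640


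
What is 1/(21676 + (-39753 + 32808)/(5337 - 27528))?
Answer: 7397/160339687 ≈ 4.6133e-5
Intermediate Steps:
1/(21676 + (-39753 + 32808)/(5337 - 27528)) = 1/(21676 - 6945/(-22191)) = 1/(21676 - 6945*(-1/22191)) = 1/(21676 + 2315/7397) = 1/(160339687/7397) = 7397/160339687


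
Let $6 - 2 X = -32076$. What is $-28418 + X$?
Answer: $-12377$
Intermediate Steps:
$X = 16041$ ($X = 3 - -16038 = 3 + 16038 = 16041$)
$-28418 + X = -28418 + 16041 = -12377$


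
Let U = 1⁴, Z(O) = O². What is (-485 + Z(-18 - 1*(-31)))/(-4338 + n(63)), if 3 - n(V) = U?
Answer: 79/1084 ≈ 0.072878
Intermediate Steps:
U = 1
n(V) = 2 (n(V) = 3 - 1*1 = 3 - 1 = 2)
(-485 + Z(-18 - 1*(-31)))/(-4338 + n(63)) = (-485 + (-18 - 1*(-31))²)/(-4338 + 2) = (-485 + (-18 + 31)²)/(-4336) = (-485 + 13²)*(-1/4336) = (-485 + 169)*(-1/4336) = -316*(-1/4336) = 79/1084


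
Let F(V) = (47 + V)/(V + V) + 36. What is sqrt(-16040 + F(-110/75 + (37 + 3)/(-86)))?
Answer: I*sqrt(24864576051)/1246 ≈ 126.55*I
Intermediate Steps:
F(V) = 36 + (47 + V)/(2*V) (F(V) = (47 + V)/((2*V)) + 36 = (47 + V)*(1/(2*V)) + 36 = (47 + V)/(2*V) + 36 = 36 + (47 + V)/(2*V))
sqrt(-16040 + F(-110/75 + (37 + 3)/(-86))) = sqrt(-16040 + (47 + 73*(-110/75 + (37 + 3)/(-86)))/(2*(-110/75 + (37 + 3)/(-86)))) = sqrt(-16040 + (47 + 73*(-110*1/75 + 40*(-1/86)))/(2*(-110*1/75 + 40*(-1/86)))) = sqrt(-16040 + (47 + 73*(-22/15 - 20/43))/(2*(-22/15 - 20/43))) = sqrt(-16040 + (47 + 73*(-1246/645))/(2*(-1246/645))) = sqrt(-16040 + (1/2)*(-645/1246)*(47 - 90958/645)) = sqrt(-16040 + (1/2)*(-645/1246)*(-60643/645)) = sqrt(-16040 + 60643/2492) = sqrt(-39911037/2492) = I*sqrt(24864576051)/1246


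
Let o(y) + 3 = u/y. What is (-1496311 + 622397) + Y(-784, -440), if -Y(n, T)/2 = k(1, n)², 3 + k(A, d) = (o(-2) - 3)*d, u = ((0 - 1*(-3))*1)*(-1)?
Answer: -25725164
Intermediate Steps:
u = -3 (u = ((0 + 3)*1)*(-1) = (3*1)*(-1) = 3*(-1) = -3)
o(y) = -3 - 3/y
k(A, d) = -3 - 9*d/2 (k(A, d) = -3 + ((-3 - 3/(-2)) - 3)*d = -3 + ((-3 - 3*(-½)) - 3)*d = -3 + ((-3 + 3/2) - 3)*d = -3 + (-3/2 - 3)*d = -3 - 9*d/2)
Y(n, T) = -2*(-3 - 9*n/2)²
(-1496311 + 622397) + Y(-784, -440) = (-1496311 + 622397) - 9*(2 + 3*(-784))²/2 = -873914 - 9*(2 - 2352)²/2 = -873914 - 9/2*(-2350)² = -873914 - 9/2*5522500 = -873914 - 24851250 = -25725164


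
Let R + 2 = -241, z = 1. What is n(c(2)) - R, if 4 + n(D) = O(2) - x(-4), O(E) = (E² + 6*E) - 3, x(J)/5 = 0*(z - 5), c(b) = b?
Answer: 252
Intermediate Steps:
R = -243 (R = -2 - 241 = -243)
x(J) = 0 (x(J) = 5*(0*(1 - 5)) = 5*(0*(-4)) = 5*0 = 0)
O(E) = -3 + E² + 6*E
n(D) = 9 (n(D) = -4 + ((-3 + 2² + 6*2) - 1*0) = -4 + ((-3 + 4 + 12) + 0) = -4 + (13 + 0) = -4 + 13 = 9)
n(c(2)) - R = 9 - 1*(-243) = 9 + 243 = 252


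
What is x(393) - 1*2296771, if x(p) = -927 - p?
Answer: -2298091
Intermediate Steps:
x(393) - 1*2296771 = (-927 - 1*393) - 1*2296771 = (-927 - 393) - 2296771 = -1320 - 2296771 = -2298091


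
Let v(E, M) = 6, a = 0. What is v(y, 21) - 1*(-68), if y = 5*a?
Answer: 74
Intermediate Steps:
y = 0 (y = 5*0 = 0)
v(y, 21) - 1*(-68) = 6 - 1*(-68) = 6 + 68 = 74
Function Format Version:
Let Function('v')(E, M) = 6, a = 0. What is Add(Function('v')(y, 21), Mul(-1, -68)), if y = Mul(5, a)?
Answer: 74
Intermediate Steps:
y = 0 (y = Mul(5, 0) = 0)
Add(Function('v')(y, 21), Mul(-1, -68)) = Add(6, Mul(-1, -68)) = Add(6, 68) = 74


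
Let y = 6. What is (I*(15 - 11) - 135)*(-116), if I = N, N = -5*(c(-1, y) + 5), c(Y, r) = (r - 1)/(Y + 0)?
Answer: 15660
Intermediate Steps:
c(Y, r) = (-1 + r)/Y
N = 0 (N = -5*((-1 + 6)/(-1) + 5) = -5*(-1*5 + 5) = -5*(-5 + 5) = -5*0 = 0)
I = 0
(I*(15 - 11) - 135)*(-116) = (0*(15 - 11) - 135)*(-116) = (0*4 - 135)*(-116) = (0 - 135)*(-116) = -135*(-116) = 15660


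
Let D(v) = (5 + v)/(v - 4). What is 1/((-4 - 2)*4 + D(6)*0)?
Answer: -1/24 ≈ -0.041667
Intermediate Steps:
D(v) = (5 + v)/(-4 + v)
1/((-4 - 2)*4 + D(6)*0) = 1/((-4 - 2)*4 + ((5 + 6)/(-4 + 6))*0) = 1/(-6*4 + (11/2)*0) = 1/(-24 + ((½)*11)*0) = 1/(-24 + (11/2)*0) = 1/(-24 + 0) = 1/(-24) = -1/24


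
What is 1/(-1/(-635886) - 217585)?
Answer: -635886/138359255309 ≈ -4.5959e-6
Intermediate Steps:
1/(-1/(-635886) - 217585) = 1/(-1*(-1/635886) - 217585) = 1/(1/635886 - 217585) = 1/(-138359255309/635886) = -635886/138359255309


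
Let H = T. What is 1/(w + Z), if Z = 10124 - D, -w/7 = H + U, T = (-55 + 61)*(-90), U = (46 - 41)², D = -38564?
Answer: 1/52293 ≈ 1.9123e-5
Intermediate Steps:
U = 25 (U = 5² = 25)
T = -540 (T = 6*(-90) = -540)
H = -540
w = 3605 (w = -7*(-540 + 25) = -7*(-515) = 3605)
Z = 48688 (Z = 10124 - 1*(-38564) = 10124 + 38564 = 48688)
1/(w + Z) = 1/(3605 + 48688) = 1/52293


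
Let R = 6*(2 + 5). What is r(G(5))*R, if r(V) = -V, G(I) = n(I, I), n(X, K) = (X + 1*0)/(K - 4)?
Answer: -210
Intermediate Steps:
n(X, K) = X/(-4 + K) (n(X, K) = (X + 0)/(-4 + K) = X/(-4 + K))
G(I) = I/(-4 + I)
R = 42 (R = 6*7 = 42)
r(G(5))*R = -5/(-4 + 5)*42 = -5/1*42 = -5*42 = -210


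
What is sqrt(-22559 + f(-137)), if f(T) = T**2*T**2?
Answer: sqrt(352252802) ≈ 18768.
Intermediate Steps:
f(T) = T**4
sqrt(-22559 + f(-137)) = sqrt(-22559 + (-137)**4) = sqrt(-22559 + 352275361) = sqrt(352252802)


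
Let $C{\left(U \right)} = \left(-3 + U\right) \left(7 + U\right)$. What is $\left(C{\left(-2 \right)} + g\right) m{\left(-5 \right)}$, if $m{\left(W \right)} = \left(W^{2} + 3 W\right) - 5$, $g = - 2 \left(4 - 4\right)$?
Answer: $-125$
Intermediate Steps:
$g = 0$ ($g = \left(-2\right) 0 = 0$)
$m{\left(W \right)} = -5 + W^{2} + 3 W$
$\left(C{\left(-2 \right)} + g\right) m{\left(-5 \right)} = \left(\left(-21 + \left(-2\right)^{2} + 4 \left(-2\right)\right) + 0\right) \left(-5 + \left(-5\right)^{2} + 3 \left(-5\right)\right) = \left(\left(-21 + 4 - 8\right) + 0\right) \left(-5 + 25 - 15\right) = \left(-25 + 0\right) 5 = \left(-25\right) 5 = -125$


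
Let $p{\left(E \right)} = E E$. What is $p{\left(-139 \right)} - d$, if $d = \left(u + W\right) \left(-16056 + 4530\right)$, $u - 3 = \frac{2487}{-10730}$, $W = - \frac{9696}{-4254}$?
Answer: $\frac{294786983626}{3803785} \approx 77498.0$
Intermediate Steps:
$W = \frac{1616}{709}$ ($W = \left(-9696\right) \left(- \frac{1}{4254}\right) = \frac{1616}{709} \approx 2.2793$)
$u = \frac{29703}{10730}$ ($u = 3 + \frac{2487}{-10730} = 3 + 2487 \left(- \frac{1}{10730}\right) = 3 - \frac{2487}{10730} = \frac{29703}{10730} \approx 2.7682$)
$p{\left(E \right)} = E^{2}$
$d = - \frac{221294053641}{3803785}$ ($d = \left(\frac{29703}{10730} + \frac{1616}{709}\right) \left(-16056 + 4530\right) = \frac{38399107}{7607570} \left(-11526\right) = - \frac{221294053641}{3803785} \approx -58177.0$)
$p{\left(-139 \right)} - d = \left(-139\right)^{2} - - \frac{221294053641}{3803785} = 19321 + \frac{221294053641}{3803785} = \frac{294786983626}{3803785}$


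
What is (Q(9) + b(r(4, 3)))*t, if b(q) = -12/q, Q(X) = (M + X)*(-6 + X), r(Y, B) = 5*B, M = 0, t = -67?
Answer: -8777/5 ≈ -1755.4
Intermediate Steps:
Q(X) = X*(-6 + X) (Q(X) = (0 + X)*(-6 + X) = X*(-6 + X))
(Q(9) + b(r(4, 3)))*t = (9*(-6 + 9) - 12/(5*3))*(-67) = (9*3 - 12/15)*(-67) = (27 - 12*1/15)*(-67) = (27 - ⅘)*(-67) = (131/5)*(-67) = -8777/5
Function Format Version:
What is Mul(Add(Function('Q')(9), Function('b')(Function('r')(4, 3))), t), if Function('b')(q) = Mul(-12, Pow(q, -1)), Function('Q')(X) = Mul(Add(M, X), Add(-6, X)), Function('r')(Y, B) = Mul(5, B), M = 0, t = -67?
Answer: Rational(-8777, 5) ≈ -1755.4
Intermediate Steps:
Function('Q')(X) = Mul(X, Add(-6, X)) (Function('Q')(X) = Mul(Add(0, X), Add(-6, X)) = Mul(X, Add(-6, X)))
Mul(Add(Function('Q')(9), Function('b')(Function('r')(4, 3))), t) = Mul(Add(Mul(9, Add(-6, 9)), Mul(-12, Pow(Mul(5, 3), -1))), -67) = Mul(Add(Mul(9, 3), Mul(-12, Pow(15, -1))), -67) = Mul(Add(27, Mul(-12, Rational(1, 15))), -67) = Mul(Add(27, Rational(-4, 5)), -67) = Mul(Rational(131, 5), -67) = Rational(-8777, 5)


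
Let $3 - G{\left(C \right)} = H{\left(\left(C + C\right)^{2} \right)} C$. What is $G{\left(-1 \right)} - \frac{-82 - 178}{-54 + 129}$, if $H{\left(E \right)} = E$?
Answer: $\frac{157}{15} \approx 10.467$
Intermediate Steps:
$G{\left(C \right)} = 3 - 4 C^{3}$ ($G{\left(C \right)} = 3 - \left(C + C\right)^{2} C = 3 - \left(2 C\right)^{2} C = 3 - 4 C^{2} C = 3 - 4 C^{3}$)
$G{\left(-1 \right)} - \frac{-82 - 178}{-54 + 129} = \left(3 - 4 \left(-1\right)^{3}\right) - \frac{-82 - 178}{-54 + 129} = \left(3 - -4\right) - - \frac{260}{75} = \left(3 + 4\right) - \left(-260\right) \frac{1}{75} = 7 - - \frac{52}{15} = 7 + \frac{52}{15} = \frac{157}{15}$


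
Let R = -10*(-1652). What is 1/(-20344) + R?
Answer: 336082879/20344 ≈ 16520.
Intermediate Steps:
R = 16520
1/(-20344) + R = 1/(-20344) + 16520 = -1/20344 + 16520 = 336082879/20344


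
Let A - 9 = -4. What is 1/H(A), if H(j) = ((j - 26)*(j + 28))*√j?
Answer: -√5/3465 ≈ -0.00064533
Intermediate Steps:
A = 5 (A = 9 - 4 = 5)
H(j) = √j*(-26 + j)*(28 + j) (H(j) = ((-26 + j)*(28 + j))*√j = √j*(-26 + j)*(28 + j))
1/H(A) = 1/(√5*(-728 + 5² + 2*5)) = 1/(√5*(-728 + 25 + 10)) = 1/(√5*(-693)) = 1/(-693*√5) = -√5/3465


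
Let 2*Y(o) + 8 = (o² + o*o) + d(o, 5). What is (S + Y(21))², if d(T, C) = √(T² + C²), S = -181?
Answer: (512 + √466)²/4 ≈ 71179.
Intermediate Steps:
d(T, C) = √(C² + T²)
Y(o) = -4 + o² + √(25 + o²)/2 (Y(o) = -4 + ((o² + o*o) + √(5² + o²))/2 = -4 + ((o² + o²) + √(25 + o²))/2 = -4 + (2*o² + √(25 + o²))/2 = -4 + (√(25 + o²) + 2*o²)/2 = -4 + (o² + √(25 + o²)/2) = -4 + o² + √(25 + o²)/2)
(S + Y(21))² = (-181 + (-4 + 21² + √(25 + 21²)/2))² = (-181 + (-4 + 441 + √(25 + 441)/2))² = (-181 + (-4 + 441 + √466/2))² = (-181 + (437 + √466/2))² = (256 + √466/2)²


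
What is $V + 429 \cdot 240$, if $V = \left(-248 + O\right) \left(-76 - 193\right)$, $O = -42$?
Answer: $180970$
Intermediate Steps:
$V = 78010$ ($V = \left(-248 - 42\right) \left(-76 - 193\right) = \left(-290\right) \left(-269\right) = 78010$)
$V + 429 \cdot 240 = 78010 + 429 \cdot 240 = 78010 + 102960 = 180970$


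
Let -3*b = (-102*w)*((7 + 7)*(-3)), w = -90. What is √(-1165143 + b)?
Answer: I*√1036623 ≈ 1018.1*I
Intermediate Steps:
b = 128520 (b = -(-102*(-90))*(7 + 7)*(-3)/3 = -3060*14*(-3) = -3060*(-42) = -⅓*(-385560) = 128520)
√(-1165143 + b) = √(-1165143 + 128520) = √(-1036623) = I*√1036623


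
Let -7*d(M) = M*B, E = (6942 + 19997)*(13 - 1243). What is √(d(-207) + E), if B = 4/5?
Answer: I*√40590309270/35 ≈ 5756.3*I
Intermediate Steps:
E = -33134970 (E = 26939*(-1230) = -33134970)
B = ⅘ (B = 4*(⅕) = ⅘ ≈ 0.80000)
d(M) = -4*M/35 (d(M) = -M*4/(7*5) = -4*M/35)
√(d(-207) + E) = √(-4/35*(-207) - 33134970) = √(828/35 - 33134970) = √(-1159723122/35) = I*√40590309270/35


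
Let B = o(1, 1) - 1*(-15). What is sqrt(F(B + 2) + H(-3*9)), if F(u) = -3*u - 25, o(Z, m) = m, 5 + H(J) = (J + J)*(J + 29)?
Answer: 8*I*sqrt(3) ≈ 13.856*I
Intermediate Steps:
H(J) = -5 + 2*J*(29 + J) (H(J) = -5 + (J + J)*(J + 29) = -5 + (2*J)*(29 + J) = -5 + 2*J*(29 + J))
B = 16 (B = 1 - 1*(-15) = 1 + 15 = 16)
F(u) = -25 - 3*u
sqrt(F(B + 2) + H(-3*9)) = sqrt((-25 - 3*(16 + 2)) + (-5 + 2*(-3*9)**2 + 58*(-3*9))) = sqrt((-25 - 3*18) + (-5 + 2*(-27)**2 + 58*(-27))) = sqrt((-25 - 54) + (-5 + 2*729 - 1566)) = sqrt(-79 + (-5 + 1458 - 1566)) = sqrt(-79 - 113) = sqrt(-192) = 8*I*sqrt(3)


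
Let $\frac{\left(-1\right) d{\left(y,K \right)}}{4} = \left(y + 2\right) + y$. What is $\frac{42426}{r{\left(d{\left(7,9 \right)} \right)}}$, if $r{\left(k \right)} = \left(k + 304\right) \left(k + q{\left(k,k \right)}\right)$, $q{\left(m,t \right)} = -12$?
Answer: $- \frac{7071}{3040} \approx -2.326$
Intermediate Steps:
$d{\left(y,K \right)} = -8 - 8 y$ ($d{\left(y,K \right)} = - 4 \left(\left(y + 2\right) + y\right) = - 4 \left(\left(2 + y\right) + y\right) = - 4 \left(2 + 2 y\right) = -8 - 8 y$)
$r{\left(k \right)} = \left(-12 + k\right) \left(304 + k\right)$ ($r{\left(k \right)} = \left(k + 304\right) \left(k - 12\right) = \left(304 + k\right) \left(-12 + k\right) = \left(-12 + k\right) \left(304 + k\right)$)
$\frac{42426}{r{\left(d{\left(7,9 \right)} \right)}} = \frac{42426}{-3648 + \left(-8 - 56\right)^{2} + 292 \left(-8 - 56\right)} = \frac{42426}{-3648 + \left(-64\right)^{2} + 292 \left(-64\right)} = \frac{42426}{-3648 + 4096 - 18688} = \frac{42426}{-18240} = 42426 \left(- \frac{1}{18240}\right) = - \frac{7071}{3040}$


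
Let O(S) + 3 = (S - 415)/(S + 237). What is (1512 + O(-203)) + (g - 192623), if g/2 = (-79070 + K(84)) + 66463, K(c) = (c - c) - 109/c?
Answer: -154473023/714 ≈ -2.1635e+5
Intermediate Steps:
O(S) = -3 + (-415 + S)/(237 + S) (O(S) = -3 + (S - 415)/(S + 237) = -3 + (-415 + S)/(237 + S))
K(c) = -109/c (K(c) = 0 - 109/c = -109/c)
g = -1059097/42 (g = 2*((-79070 - 109/84) + 66463) = 2*(-6641989/84 + 66463) = 2*(-1059097/84) = -1059097/42 ≈ -25217.)
(1512 + O(-203)) + (g - 192623) = (1512 + 2*(-563 - 1*(-203))/(237 - 203)) + (-1059097/42 - 192623) = (1512 + 2*(-563 + 203)/34) - 9149263/42 = (1512 + 2*(1/34)*(-360)) - 9149263/42 = (1512 - 360/17) - 9149263/42 = 25344/17 - 9149263/42 = -154473023/714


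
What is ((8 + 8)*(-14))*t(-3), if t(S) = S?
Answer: 672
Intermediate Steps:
((8 + 8)*(-14))*t(-3) = ((8 + 8)*(-14))*(-3) = (16*(-14))*(-3) = -224*(-3) = 672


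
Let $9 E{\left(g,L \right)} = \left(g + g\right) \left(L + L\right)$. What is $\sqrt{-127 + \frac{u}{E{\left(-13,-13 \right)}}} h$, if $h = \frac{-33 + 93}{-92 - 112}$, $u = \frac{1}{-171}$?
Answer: $- \frac{5 i \sqrt{30992591}}{8398} \approx - 3.3145 i$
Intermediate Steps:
$u = - \frac{1}{171} \approx -0.005848$
$E{\left(g,L \right)} = \frac{4 L g}{9}$ ($E{\left(g,L \right)} = \frac{\left(g + g\right) \left(L + L\right)}{9} = \frac{2 g 2 L}{9} = \frac{4 L g}{9}$)
$h = - \frac{5}{17}$ ($h = \frac{60}{-204} = 60 \left(- \frac{1}{204}\right) = - \frac{5}{17} \approx -0.29412$)
$\sqrt{-127 + \frac{u}{E{\left(-13,-13 \right)}}} h = \sqrt{-127 - \frac{1}{171 \cdot \frac{4}{9} \left(-13\right) \left(-13\right)}} \left(- \frac{5}{17}\right) = \sqrt{-127 - \frac{1}{171 \cdot \frac{676}{9}}} \left(- \frac{5}{17}\right) = \sqrt{-127 - \frac{1}{12844}} \left(- \frac{5}{17}\right) = \sqrt{- \frac{1631189}{12844}} \left(- \frac{5}{17}\right) = \frac{i \sqrt{30992591}}{494} \left(- \frac{5}{17}\right) = - \frac{5 i \sqrt{30992591}}{8398}$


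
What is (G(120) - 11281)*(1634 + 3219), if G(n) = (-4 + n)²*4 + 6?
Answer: 206490297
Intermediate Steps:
G(n) = 6 + 4*(-4 + n)² (G(n) = 4*(-4 + n)² + 6 = 6 + 4*(-4 + n)²)
(G(120) - 11281)*(1634 + 3219) = ((6 + 4*(-4 + 120)²) - 11281)*(1634 + 3219) = ((6 + 4*116²) - 11281)*4853 = ((6 + 4*13456) - 11281)*4853 = ((6 + 53824) - 11281)*4853 = (53830 - 11281)*4853 = 42549*4853 = 206490297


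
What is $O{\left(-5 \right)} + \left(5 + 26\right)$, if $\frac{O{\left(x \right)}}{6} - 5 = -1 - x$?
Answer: $85$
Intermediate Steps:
$O{\left(x \right)} = 24 - 6 x$ ($O{\left(x \right)} = 30 + 6 \left(-1 - x\right) = 30 - \left(6 + 6 x\right) = 24 - 6 x$)
$O{\left(-5 \right)} + \left(5 + 26\right) = \left(24 - -30\right) + \left(5 + 26\right) = \left(24 + 30\right) + 31 = 54 + 31 = 85$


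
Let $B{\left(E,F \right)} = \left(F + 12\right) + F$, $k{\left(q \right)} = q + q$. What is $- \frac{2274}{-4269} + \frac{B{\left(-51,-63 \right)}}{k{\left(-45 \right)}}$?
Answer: $\frac{38407}{21345} \approx 1.7993$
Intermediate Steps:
$k{\left(q \right)} = 2 q$
$B{\left(E,F \right)} = 12 + 2 F$ ($B{\left(E,F \right)} = \left(12 + F\right) + F = 12 + 2 F$)
$- \frac{2274}{-4269} + \frac{B{\left(-51,-63 \right)}}{k{\left(-45 \right)}} = - \frac{2274}{-4269} + \frac{12 + 2 \left(-63\right)}{2 \left(-45\right)} = \left(-2274\right) \left(- \frac{1}{4269}\right) + \frac{12 - 126}{-90} = \frac{758}{1423} - - \frac{19}{15} = \frac{758}{1423} + \frac{19}{15} = \frac{38407}{21345}$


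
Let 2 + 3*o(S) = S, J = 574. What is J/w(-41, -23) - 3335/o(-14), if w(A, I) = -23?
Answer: 220931/368 ≈ 600.36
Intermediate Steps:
o(S) = -⅔ + S/3
J/w(-41, -23) - 3335/o(-14) = 574/(-23) - 3335/(-⅔ + (⅓)*(-14)) = 574*(-1/23) - 3335/(-⅔ - 14/3) = -574/23 - 3335/(-16/3) = -574/23 - 3335*(-3/16) = -574/23 + 10005/16 = 220931/368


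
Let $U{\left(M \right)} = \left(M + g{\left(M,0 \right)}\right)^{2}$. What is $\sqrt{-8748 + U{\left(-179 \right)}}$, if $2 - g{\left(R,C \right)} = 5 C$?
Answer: $3 \sqrt{2509} \approx 150.27$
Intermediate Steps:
$g{\left(R,C \right)} = 2 - 5 C$
$U{\left(M \right)} = \left(2 + M\right)^{2}$ ($U{\left(M \right)} = \left(M + \left(2 - 0\right)\right)^{2} = \left(M + \left(2 + 0\right)\right)^{2} = \left(M + 2\right)^{2} = \left(2 + M\right)^{2}$)
$\sqrt{-8748 + U{\left(-179 \right)}} = \sqrt{-8748 + \left(2 - 179\right)^{2}} = \sqrt{-8748 + \left(-177\right)^{2}} = \sqrt{-8748 + 31329} = \sqrt{22581} = 3 \sqrt{2509}$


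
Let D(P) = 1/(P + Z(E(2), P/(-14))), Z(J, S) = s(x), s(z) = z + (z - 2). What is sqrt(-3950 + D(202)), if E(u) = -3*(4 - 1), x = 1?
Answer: I*sqrt(161175598)/202 ≈ 62.849*I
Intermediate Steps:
s(z) = -2 + 2*z (s(z) = z + (-2 + z) = -2 + 2*z)
E(u) = -9 (E(u) = -3*3 = -9)
Z(J, S) = 0 (Z(J, S) = -2 + 2*1 = -2 + 2 = 0)
D(P) = 1/P (D(P) = 1/(P + 0) = 1/P)
sqrt(-3950 + D(202)) = sqrt(-3950 + 1/202) = sqrt(-797899/202) = I*sqrt(161175598)/202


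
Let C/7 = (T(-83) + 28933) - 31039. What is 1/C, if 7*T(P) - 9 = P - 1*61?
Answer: -1/14877 ≈ -6.7218e-5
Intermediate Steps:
T(P) = -52/7 + P/7 (T(P) = 9/7 + (P - 1*61)/7 = 9/7 + (P - 61)/7 = 9/7 + (-61 + P)/7 = 9/7 + (-61/7 + P/7) = -52/7 + P/7)
C = -14877 (C = 7*(((-52/7 + (⅐)*(-83)) + 28933) - 31039) = 7*(((-52/7 - 83/7) + 28933) - 31039) = 7*((-135/7 + 28933) - 31039) = 7*(202396/7 - 31039) = 7*(-14877/7) = -14877)
1/C = 1/(-14877) = -1/14877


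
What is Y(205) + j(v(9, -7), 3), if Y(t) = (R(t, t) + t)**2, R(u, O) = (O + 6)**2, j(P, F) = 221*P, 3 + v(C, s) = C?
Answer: 2000416402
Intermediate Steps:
v(C, s) = -3 + C
R(u, O) = (6 + O)**2
Y(t) = (t + (6 + t)**2)**2 (Y(t) = ((6 + t)**2 + t)**2 = (t + (6 + t)**2)**2)
Y(205) + j(v(9, -7), 3) = (205 + (6 + 205)**2)**2 + 221*(-3 + 9) = (205 + 211**2)**2 + 221*6 = (205 + 44521)**2 + 1326 = 44726**2 + 1326 = 2000415076 + 1326 = 2000416402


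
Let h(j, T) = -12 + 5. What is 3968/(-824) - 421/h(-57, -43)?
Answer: 39891/721 ≈ 55.327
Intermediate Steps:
h(j, T) = -7
3968/(-824) - 421/h(-57, -43) = 3968/(-824) - 421/(-7) = 3968*(-1/824) - 421*(-1/7) = -496/103 + 421/7 = 39891/721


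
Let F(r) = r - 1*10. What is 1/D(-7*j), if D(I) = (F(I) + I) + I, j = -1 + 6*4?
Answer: -1/493 ≈ -0.0020284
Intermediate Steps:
F(r) = -10 + r (F(r) = r - 10 = -10 + r)
j = 23 (j = -1 + 24 = 23)
D(I) = -10 + 3*I (D(I) = ((-10 + I) + I) + I = (-10 + 2*I) + I = -10 + 3*I)
1/D(-7*j) = 1/(-10 + 3*(-7*23)) = 1/(-10 + 3*(-161)) = 1/(-10 - 483) = 1/(-493) = -1/493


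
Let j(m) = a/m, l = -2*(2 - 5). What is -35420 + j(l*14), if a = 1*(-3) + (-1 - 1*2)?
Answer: -495881/14 ≈ -35420.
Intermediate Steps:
l = 6 (l = -2*(-3) = 6)
a = -6 (a = -3 + (-1 - 2) = -3 - 3 = -6)
j(m) = -6/m
-35420 + j(l*14) = -35420 - 6/(6*14) = -35420 - 6/84 = -35420 - 6*1/84 = -35420 - 1/14 = -495881/14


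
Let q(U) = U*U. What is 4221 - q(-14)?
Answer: 4025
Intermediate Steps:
q(U) = U²
4221 - q(-14) = 4221 - 1*(-14)² = 4221 - 1*196 = 4221 - 196 = 4025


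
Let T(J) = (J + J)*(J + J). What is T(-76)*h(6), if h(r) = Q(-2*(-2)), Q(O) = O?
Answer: 92416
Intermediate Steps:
h(r) = 4 (h(r) = -2*(-2) = 4)
T(J) = 4*J² (T(J) = (2*J)*(2*J) = 4*J²)
T(-76)*h(6) = (4*(-76)²)*4 = (4*5776)*4 = 23104*4 = 92416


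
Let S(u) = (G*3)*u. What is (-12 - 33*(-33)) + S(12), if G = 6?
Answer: 1293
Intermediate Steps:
S(u) = 18*u (S(u) = (6*3)*u = 18*u)
(-12 - 33*(-33)) + S(12) = (-12 - 33*(-33)) + 18*12 = (-12 + 1089) + 216 = 1077 + 216 = 1293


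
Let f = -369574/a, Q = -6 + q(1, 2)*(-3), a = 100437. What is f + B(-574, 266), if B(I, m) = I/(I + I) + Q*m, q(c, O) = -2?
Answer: -638711/200874 ≈ -3.1797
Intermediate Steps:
Q = 0 (Q = -6 - 2*(-3) = -6 + 6 = 0)
B(I, m) = 1/2 (B(I, m) = I/(I + I) + 0*m = I/((2*I)) + 0 = (1/(2*I))*I + 0 = 1/2 + 0 = 1/2)
f = -369574/100437 ≈ -3.6797
f + B(-574, 266) = -369574/100437 + 1/2 = -638711/200874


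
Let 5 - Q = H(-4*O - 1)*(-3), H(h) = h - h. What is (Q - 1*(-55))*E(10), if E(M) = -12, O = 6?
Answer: -720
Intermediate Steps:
H(h) = 0
Q = 5 (Q = 5 - 0*(-3) = 5 - 1*0 = 5 + 0 = 5)
(Q - 1*(-55))*E(10) = (5 - 1*(-55))*(-12) = (5 + 55)*(-12) = 60*(-12) = -720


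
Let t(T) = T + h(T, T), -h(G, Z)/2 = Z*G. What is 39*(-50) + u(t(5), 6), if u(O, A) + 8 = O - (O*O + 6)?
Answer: -4034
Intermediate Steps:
h(G, Z) = -2*G*Z (h(G, Z) = -2*Z*G = -2*G*Z)
t(T) = T - 2*T² (t(T) = T - 2*T*T = T - 2*T²)
u(O, A) = -14 + O - O² (u(O, A) = -8 + (O - (O*O + 6)) = -8 + (O - (O² + 6)) = -8 + (O - (6 + O²)) = -8 + (O + (-6 - O²)) = -8 + (-6 + O - O²) = -14 + O - O²)
39*(-50) + u(t(5), 6) = 39*(-50) + (-14 + 5*(1 - 2*5) - (5*(1 - 2*5))²) = -1950 + (-14 + 5*(1 - 10) - (5*(1 - 10))²) = -1950 + (-14 + 5*(-9) - (5*(-9))²) = -1950 + (-14 - 45 - 1*(-45)²) = -1950 + (-14 - 45 - 1*2025) = -1950 + (-14 - 45 - 2025) = -1950 - 2084 = -4034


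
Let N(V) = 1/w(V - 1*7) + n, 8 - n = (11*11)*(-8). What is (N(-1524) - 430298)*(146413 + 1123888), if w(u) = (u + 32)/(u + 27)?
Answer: -817504970184374/1499 ≈ -5.4537e+11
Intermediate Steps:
w(u) = (32 + u)/(27 + u)
n = 976 (n = 8 - 11*11*(-8) = 8 - 121*(-8) = 8 - 1*(-968) = 8 + 968 = 976)
N(V) = 976 + (20 + V)/(25 + V) (N(V) = 1/((32 + (V - 1*7))/(27 + (V - 1*7))) + 976 = 1/((32 + (V - 7))/(27 + (V - 7))) + 976 = 1/((32 + (-7 + V))/(27 + (-7 + V))) + 976 = 1/((25 + V)/(20 + V)) + 976 = (20 + V)/(25 + V) + 976 = 976 + (20 + V)/(25 + V))
(N(-1524) - 430298)*(146413 + 1123888) = ((24420 + 977*(-1524))/(25 - 1524) - 430298)*(146413 + 1123888) = ((24420 - 1488948)/(-1499) - 430298)*1270301 = (-1/1499*(-1464528) - 430298)*1270301 = (1464528/1499 - 430298)*1270301 = -643552174/1499*1270301 = -817504970184374/1499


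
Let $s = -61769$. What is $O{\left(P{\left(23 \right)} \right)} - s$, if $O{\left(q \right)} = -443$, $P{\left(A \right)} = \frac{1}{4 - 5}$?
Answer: $61326$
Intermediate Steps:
$P{\left(A \right)} = -1$ ($P{\left(A \right)} = \frac{1}{-1} = -1$)
$O{\left(P{\left(23 \right)} \right)} - s = -443 - -61769 = -443 + 61769 = 61326$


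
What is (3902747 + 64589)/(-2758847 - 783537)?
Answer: -495917/442798 ≈ -1.1200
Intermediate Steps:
(3902747 + 64589)/(-2758847 - 783537) = 3967336/(-3542384) = 3967336*(-1/3542384) = -495917/442798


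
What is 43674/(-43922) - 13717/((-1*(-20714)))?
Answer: -753570655/454900154 ≈ -1.6566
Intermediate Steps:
43674/(-43922) - 13717/((-1*(-20714))) = 43674*(-1/43922) - 13717/20714 = -21837/21961 - 13717*1/20714 = -21837/21961 - 13717/20714 = -753570655/454900154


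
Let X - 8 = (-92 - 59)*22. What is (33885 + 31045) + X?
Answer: 61616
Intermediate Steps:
X = -3314 (X = 8 + (-92 - 59)*22 = 8 - 151*22 = 8 - 3322 = -3314)
(33885 + 31045) + X = (33885 + 31045) - 3314 = 64930 - 3314 = 61616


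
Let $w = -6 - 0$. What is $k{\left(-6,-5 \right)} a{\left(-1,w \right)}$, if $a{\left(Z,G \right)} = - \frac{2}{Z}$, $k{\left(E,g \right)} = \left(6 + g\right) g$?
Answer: $-10$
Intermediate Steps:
$k{\left(E,g \right)} = g \left(6 + g\right)$
$w = -6$ ($w = -6 + 0 = -6$)
$k{\left(-6,-5 \right)} a{\left(-1,w \right)} = - 5 \left(6 - 5\right) \left(- \frac{2}{-1}\right) = \left(-5\right) 1 \left(\left(-2\right) \left(-1\right)\right) = \left(-5\right) 2 = -10$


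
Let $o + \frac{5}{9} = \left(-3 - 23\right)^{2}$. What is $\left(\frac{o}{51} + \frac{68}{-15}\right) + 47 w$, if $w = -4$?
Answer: $- \frac{411469}{2295} \approx -179.29$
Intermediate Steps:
$o = \frac{6079}{9}$ ($o = - \frac{5}{9} + \left(-3 - 23\right)^{2} = - \frac{5}{9} + \left(-26\right)^{2} = - \frac{5}{9} + 676 = \frac{6079}{9} \approx 675.44$)
$\left(\frac{o}{51} + \frac{68}{-15}\right) + 47 w = \left(\frac{6079}{9 \cdot 51} + \frac{68}{-15}\right) + 47 \left(-4\right) = \left(\frac{6079}{9} \cdot \frac{1}{51} + 68 \left(- \frac{1}{15}\right)\right) - 188 = \left(\frac{6079}{459} - \frac{68}{15}\right) - 188 = \frac{19991}{2295} - 188 = - \frac{411469}{2295}$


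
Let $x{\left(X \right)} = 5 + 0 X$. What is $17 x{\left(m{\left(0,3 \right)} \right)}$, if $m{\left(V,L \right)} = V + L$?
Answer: $85$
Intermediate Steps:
$m{\left(V,L \right)} = L + V$
$x{\left(X \right)} = 5$ ($x{\left(X \right)} = 5 + 0 = 5$)
$17 x{\left(m{\left(0,3 \right)} \right)} = 17 \cdot 5 = 85$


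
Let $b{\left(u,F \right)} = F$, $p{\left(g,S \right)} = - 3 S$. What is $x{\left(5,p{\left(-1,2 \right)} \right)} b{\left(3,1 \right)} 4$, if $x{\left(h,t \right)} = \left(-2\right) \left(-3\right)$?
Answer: $24$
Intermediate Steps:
$x{\left(h,t \right)} = 6$
$x{\left(5,p{\left(-1,2 \right)} \right)} b{\left(3,1 \right)} 4 = 6 \cdot 1 \cdot 4 = 6 \cdot 4 = 24$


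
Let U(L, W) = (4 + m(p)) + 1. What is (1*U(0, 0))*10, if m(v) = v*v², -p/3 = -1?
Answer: 320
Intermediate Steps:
p = 3 (p = -3*(-1) = 3)
m(v) = v³
U(L, W) = 32 (U(L, W) = (4 + 3³) + 1 = (4 + 27) + 1 = 31 + 1 = 32)
(1*U(0, 0))*10 = (1*32)*10 = 32*10 = 320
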